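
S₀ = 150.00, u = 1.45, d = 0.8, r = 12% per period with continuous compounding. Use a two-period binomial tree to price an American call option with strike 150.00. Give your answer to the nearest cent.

Risk-neutral probability p = (e^0.12 − 0.8)/(1.45 − 0.8) = 0.3275/0.6500 = 0.5038
Terminal stock prices: S_uu = 315.4, S_ud = 174, S_dd = 96
Terminal payoffs (S − K): max(165.4, 0) = 165.4, max(24, 0) = 24, max(-54, 0) = 0
Node u (S = 217.5): continuation = e^(−0.12)·[0.5038·165.3750 + 0.4962·24.0000] = 84.4619; exercise value = 67.5000 ≤ continuation, so V_u = 84.4619
Node d (S = 120): continuation = e^(−0.12)·[0.5038·24.0000 + 0.4962·0.0000] = 10.7248; exercise value = 0.0000 ≤ continuation, so V_d = 10.7248
Node 0 (S = 150): continuation = e^(−0.12)·[0.5038·84.4619 + 0.4962·10.7248] = 42.4628; exercise value = 0.0000 ≤ continuation, so V_0 = 42.4628

42.46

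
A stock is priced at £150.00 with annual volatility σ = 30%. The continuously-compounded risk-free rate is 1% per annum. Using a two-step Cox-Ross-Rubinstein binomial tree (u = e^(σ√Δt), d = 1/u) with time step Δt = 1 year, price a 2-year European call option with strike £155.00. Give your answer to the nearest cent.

CRR parameters: u = e^(σ√Δt) = e^(0.3·√1) = 1.3499, d = 1/u = 0.7408
Per-period rate: rΔt = 0.01·1 = 0.01, so R = e^0.01 = 1.0101
Risk-neutral probability p = (e^0.01 − 0.7408)/(1.3499 − 0.7408) = 0.2692/0.6090 = 0.4421
Terminal stock prices: S_uu = 273.3, S_ud = 150, S_dd = 82.32
Terminal payoffs (S − K): max(118.3, 0) = 118.3, max(-5, 0) = 0, max(-72.68, 0) = 0
Node u (S = 202.5): V_u = e^(−0.01)·[0.4421·118.3178 + 0.5579·0.0000] = 51.7830
Node d (S = 111.1): V_d = e^(−0.01)·[0.4421·0.0000 + 0.5579·0.0000] = 0.0000
Node 0 (S = 150): V_0 = e^(−0.01)·[0.4421·51.7830 + 0.5579·0.0000] = 22.6634

£22.66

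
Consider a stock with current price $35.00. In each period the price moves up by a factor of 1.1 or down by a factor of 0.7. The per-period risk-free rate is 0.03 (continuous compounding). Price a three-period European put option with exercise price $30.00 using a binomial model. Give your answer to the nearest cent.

Risk-neutral probability p = (e^0.03 − 0.7)/(1.1 − 0.7) = 0.3305/0.4000 = 0.8261
Terminal stock prices: S_uuu = 46.59, S_uud = 29.65, S_udd = 18.86, S_ddd = 12
Terminal payoffs (K − S): max(-16.59, 0) = 0, max(0.355, 0) = 0.355, max(11.14, 0) = 11.14, max(18, 0) = 18
Node uu (S = 42.35): V_uu = e^(−0.03)·[0.8261·0.0000 + 0.1739·0.3550] = 0.0599
Node ud (S = 26.95): V_ud = e^(−0.03)·[0.8261·0.3550 + 0.1739·11.1350] = 2.1634
Node dd (S = 17.15): V_dd = e^(−0.03)·[0.8261·11.1350 + 0.1739·17.9950] = 11.9634
Node u (S = 38.5): V_u = e^(−0.03)·[0.8261·0.0599 + 0.1739·2.1634] = 0.4130
Node d (S = 24.5): V_d = e^(−0.03)·[0.8261·2.1634 + 0.1739·11.9634] = 3.7529
Node 0 (S = 35): V_0 = e^(−0.03)·[0.8261·0.4130 + 0.1739·3.7529] = 0.9644

$0.96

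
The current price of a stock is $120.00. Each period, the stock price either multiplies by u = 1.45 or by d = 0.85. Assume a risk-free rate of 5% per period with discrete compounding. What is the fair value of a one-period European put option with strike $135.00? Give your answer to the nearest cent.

Risk-neutral probability p = (1 + 0.05 − 0.85)/(1.45 − 0.85) = 0.2000/0.6000 = 0.3333
Terminal stock prices: S_u = 174, S_d = 102
Terminal payoffs (K − S): max(-39, 0) = 0, max(33, 0) = 33
Node 0 (S = 120): V_0 = 1/1.05·[0.3333·0.0000 + 0.6667·33.0000] = 20.9524

$20.95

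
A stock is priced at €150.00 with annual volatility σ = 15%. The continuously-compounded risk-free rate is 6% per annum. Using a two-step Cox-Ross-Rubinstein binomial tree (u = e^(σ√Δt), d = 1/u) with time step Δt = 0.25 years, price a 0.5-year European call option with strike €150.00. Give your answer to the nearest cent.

€7.98

CRR parameters: u = e^(σ√Δt) = e^(0.15·√0.25) = 1.0779, d = 1/u = 0.9277
Per-period rate: rΔt = 0.06·0.25 = 0.015, so R = e^0.015 = 1.0151
Risk-neutral probability p = (e^0.015 − 0.9277)/(1.0779 − 0.9277) = 0.0874/0.1501 = 0.5819
Terminal stock prices: S_uu = 174.3, S_ud = 150, S_dd = 129.1
Terminal payoffs (S − K): max(24.28, 0) = 24.28, max(0, 0) = 0, max(-20.89, 0) = 0
Node u (S = 161.7): V_u = e^(−0.015)·[0.5819·24.2751 + 0.4181·0.0000] = 13.9158
Node d (S = 139.2): V_d = e^(−0.015)·[0.5819·0.0000 + 0.4181·0.0000] = 0.0000
Node 0 (S = 150): V_0 = e^(−0.015)·[0.5819·13.9158 + 0.4181·0.0000] = 7.9773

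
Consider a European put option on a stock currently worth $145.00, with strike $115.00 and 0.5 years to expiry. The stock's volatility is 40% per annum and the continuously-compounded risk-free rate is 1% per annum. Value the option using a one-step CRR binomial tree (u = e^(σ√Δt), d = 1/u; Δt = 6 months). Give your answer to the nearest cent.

$3.20

CRR parameters: u = e^(σ√Δt) = e^(0.4·√0.5) = 1.3269, d = 1/u = 0.7536
Per-period rate: rΔt = 0.01·0.5 = 0.005, so R = e^0.005 = 1.0050
Risk-neutral probability p = (e^0.005 − 0.7536)/(1.3269 − 0.7536) = 0.2514/0.5733 = 0.4385
Terminal stock prices: S_u = 192.4, S_d = 109.3
Terminal payoffs (K − S): max(-77.4, 0) = 0, max(5.722, 0) = 5.722
Node 0 (S = 145): V_0 = e^(−0.005)·[0.4385·0.0000 + 0.5615·5.7224] = 3.1971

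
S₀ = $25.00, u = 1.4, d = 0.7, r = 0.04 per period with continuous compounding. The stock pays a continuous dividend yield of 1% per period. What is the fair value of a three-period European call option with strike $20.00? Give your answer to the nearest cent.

$9.01

Per-period risk-free factor R = e^0.04 = 1.0408; dividend-adjusted growth = e^(0.04−0.01) = 1.0305.
Risk-neutral probability p = (1.0305 − 0.7)/(1.4 − 0.7) = 0.3305/0.7000 = 0.4721
Terminal stock prices: S_uuu = 68.6, S_uud = 34.3, S_udd = 17.15, S_ddd = 8.575
Terminal payoffs (S − K): max(48.6, 0) = 48.6, max(14.3, 0) = 14.3, max(-2.85, 0) = 0, max(-11.43, 0) = 0
Node uu (S = 49): V_uu = e^(−0.04)·[0.4721·48.6000 + 0.5279·14.3000] = 29.2967
Node ud (S = 24.5): V_ud = e^(−0.04)·[0.4721·14.3000 + 0.5279·0.0000] = 6.4860
Node dd (S = 12.25): V_dd = e^(−0.04)·[0.4721·0.0000 + 0.5279·0.0000] = 0.0000
Node u (S = 35): V_u = e^(−0.04)·[0.4721·29.2967 + 0.5279·6.4860] = 16.5779
Node d (S = 17.5): V_d = e^(−0.04)·[0.4721·6.4860 + 0.5279·0.0000] = 2.9418
Node 0 (S = 25): V_0 = e^(−0.04)·[0.4721·16.5779 + 0.5279·2.9418] = 9.0113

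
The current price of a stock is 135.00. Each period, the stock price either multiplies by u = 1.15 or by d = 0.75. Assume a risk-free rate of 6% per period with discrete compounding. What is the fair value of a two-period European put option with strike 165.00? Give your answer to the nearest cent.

Risk-neutral probability p = (1 + 0.06 − 0.75)/(1.15 − 0.75) = 0.3100/0.4000 = 0.7750
Terminal stock prices: S_uu = 178.5, S_ud = 116.4, S_dd = 75.94
Terminal payoffs (K − S): max(-13.54, 0) = 0, max(48.56, 0) = 48.56, max(89.06, 0) = 89.06
Node u (S = 155.2): V_u = 1/1.06·[0.7750·0.0000 + 0.2250·48.5625] = 10.3081
Node d (S = 101.2): V_d = 1/1.06·[0.7750·48.5625 + 0.2250·89.0625] = 54.4104
Node 0 (S = 135): V_0 = 1/1.06·[0.7750·10.3081 + 0.2250·54.4104] = 19.0859

19.09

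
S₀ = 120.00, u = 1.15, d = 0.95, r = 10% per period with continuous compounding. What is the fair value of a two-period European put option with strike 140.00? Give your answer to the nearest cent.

3.84

Risk-neutral probability p = (e^0.1 − 0.95)/(1.15 − 0.95) = 0.1552/0.2000 = 0.7759
Terminal stock prices: S_uu = 158.7, S_ud = 131.1, S_dd = 108.3
Terminal payoffs (K − S): max(-18.7, 0) = 0, max(8.9, 0) = 8.9, max(31.7, 0) = 31.7
Node u (S = 138): V_u = e^(−0.1)·[0.7759·0.0000 + 0.2241·8.9000] = 1.8051
Node d (S = 114): V_d = e^(−0.1)·[0.7759·8.9000 + 0.2241·31.7000] = 12.6772
Node 0 (S = 120): V_0 = e^(−0.1)·[0.7759·1.8051 + 0.2241·12.6772] = 3.8383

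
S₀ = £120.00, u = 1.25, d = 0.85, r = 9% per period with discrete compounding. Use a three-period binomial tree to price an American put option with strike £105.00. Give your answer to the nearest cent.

Risk-neutral probability p = (1 + 0.09 − 0.85)/(1.25 − 0.85) = 0.2400/0.4000 = 0.6000
Terminal stock prices: S_uuu = 234.4, S_uud = 159.4, S_udd = 108.4, S_ddd = 73.69
Terminal payoffs (K − S): max(-129.4, 0) = 0, max(-54.38, 0) = 0, max(-3.375, 0) = 0, max(31.31, 0) = 31.31
Node uu (S = 187.5): continuation = 1/1.09·[0.6000·0.0000 + 0.4000·0.0000] = 0.0000; exercise value = 0.0000 ≤ continuation, so V_uu = 0.0000
Node ud (S = 127.5): continuation = 1/1.09·[0.6000·0.0000 + 0.4000·0.0000] = 0.0000; exercise value = 0.0000 ≤ continuation, so V_ud = 0.0000
Node dd (S = 86.7): continuation = 1/1.09·[0.6000·0.0000 + 0.4000·31.3050] = 11.4881; exercise value = 18.3000 > continuation, so V_dd = 18.3000 (exercise)
Node u (S = 150): continuation = 1/1.09·[0.6000·0.0000 + 0.4000·0.0000] = 0.0000; exercise value = 0.0000 ≤ continuation, so V_u = 0.0000
Node d (S = 102): continuation = 1/1.09·[0.6000·0.0000 + 0.4000·18.3000] = 6.7156; exercise value = 3.0000 ≤ continuation, so V_d = 6.7156
Node 0 (S = 120): continuation = 1/1.09·[0.6000·0.0000 + 0.4000·6.7156] = 2.4644; exercise value = 0.0000 ≤ continuation, so V_0 = 2.4644

£2.46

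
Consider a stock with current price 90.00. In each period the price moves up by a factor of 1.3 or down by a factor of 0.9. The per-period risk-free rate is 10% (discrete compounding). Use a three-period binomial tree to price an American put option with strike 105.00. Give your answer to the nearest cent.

Risk-neutral probability p = (1 + 0.1 − 0.9)/(1.3 − 0.9) = 0.2000/0.4000 = 0.5000
Terminal stock prices: S_uuu = 197.7, S_uud = 136.9, S_udd = 94.77, S_ddd = 65.61
Terminal payoffs (K − S): max(-92.73, 0) = 0, max(-31.89, 0) = 0, max(10.23, 0) = 10.23, max(39.39, 0) = 39.39
Node uu (S = 152.1): continuation = 1/1.1·[0.5000·0.0000 + 0.5000·0.0000] = 0.0000; exercise value = 0.0000 ≤ continuation, so V_uu = 0.0000
Node ud (S = 105.3): continuation = 1/1.1·[0.5000·0.0000 + 0.5000·10.2300] = 4.6500; exercise value = 0.0000 ≤ continuation, so V_ud = 4.6500
Node dd (S = 72.9): continuation = 1/1.1·[0.5000·10.2300 + 0.5000·39.3900] = 22.5545; exercise value = 32.1000 > continuation, so V_dd = 32.1000 (exercise)
Node u (S = 117): continuation = 1/1.1·[0.5000·0.0000 + 0.5000·4.6500] = 2.1136; exercise value = 0.0000 ≤ continuation, so V_u = 2.1136
Node d (S = 81): continuation = 1/1.1·[0.5000·4.6500 + 0.5000·32.1000] = 16.7045; exercise value = 24.0000 > continuation, so V_d = 24.0000 (exercise)
Node 0 (S = 90): continuation = 1/1.1·[0.5000·2.1136 + 0.5000·24.0000] = 11.8698; exercise value = 15.0000 > continuation, so V_0 = 15.0000 (exercise)

15.00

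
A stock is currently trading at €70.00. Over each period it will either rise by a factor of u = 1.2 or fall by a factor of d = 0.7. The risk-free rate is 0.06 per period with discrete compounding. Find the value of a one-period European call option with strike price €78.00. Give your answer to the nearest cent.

Risk-neutral probability p = (1 + 0.06 − 0.7)/(1.2 − 0.7) = 0.3600/0.5000 = 0.7200
Terminal stock prices: S_u = 84, S_d = 49
Terminal payoffs (S − K): max(6, 0) = 6, max(-29, 0) = 0
Node 0 (S = 70): V_0 = 1/1.06·[0.7200·6.0000 + 0.2800·0.0000] = 4.0755

€4.08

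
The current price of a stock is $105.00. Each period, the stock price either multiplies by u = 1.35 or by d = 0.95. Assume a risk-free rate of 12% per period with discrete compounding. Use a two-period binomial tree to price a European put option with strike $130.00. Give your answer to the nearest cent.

$9.29

Risk-neutral probability p = (1 + 0.12 − 0.95)/(1.35 − 0.95) = 0.1700/0.4000 = 0.4250
Terminal stock prices: S_uu = 191.4, S_ud = 134.7, S_dd = 94.76
Terminal payoffs (K − S): max(-61.36, 0) = 0, max(-4.662, 0) = 0, max(35.24, 0) = 35.24
Node u (S = 141.8): V_u = 1/1.12·[0.4250·0.0000 + 0.5750·0.0000] = 0.0000
Node d (S = 99.75): V_d = 1/1.12·[0.4250·0.0000 + 0.5750·35.2375] = 18.0907
Node 0 (S = 105): V_0 = 1/1.12·[0.4250·0.0000 + 0.5750·18.0907] = 9.2876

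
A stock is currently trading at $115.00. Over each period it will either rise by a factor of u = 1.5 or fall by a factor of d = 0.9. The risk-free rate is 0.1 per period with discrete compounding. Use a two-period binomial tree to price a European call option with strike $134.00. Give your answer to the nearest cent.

Risk-neutral probability p = (1 + 0.1 − 0.9)/(1.5 − 0.9) = 0.2000/0.6000 = 0.3333
Terminal stock prices: S_uu = 258.8, S_ud = 155.2, S_dd = 93.15
Terminal payoffs (S − K): max(124.8, 0) = 124.8, max(21.25, 0) = 21.25, max(-40.85, 0) = 0
Node u (S = 172.5): V_u = 1/1.1·[0.3333·124.7500 + 0.6667·21.2500] = 50.6818
Node d (S = 103.5): V_d = 1/1.1·[0.3333·21.2500 + 0.6667·0.0000] = 6.4394
Node 0 (S = 115): V_0 = 1/1.1·[0.3333·50.6818 + 0.6667·6.4394] = 19.2608

$19.26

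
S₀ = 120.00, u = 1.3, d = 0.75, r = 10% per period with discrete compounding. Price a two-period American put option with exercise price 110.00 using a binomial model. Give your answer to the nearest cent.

6.61

Risk-neutral probability p = (1 + 0.1 − 0.75)/(1.3 − 0.75) = 0.3500/0.5500 = 0.6364
Terminal stock prices: S_uu = 202.8, S_ud = 117, S_dd = 67.5
Terminal payoffs (K − S): max(-92.8, 0) = 0, max(-7, 0) = 0, max(42.5, 0) = 42.5
Node u (S = 156): continuation = 1/1.1·[0.6364·0.0000 + 0.3636·0.0000] = 0.0000; exercise value = 0.0000 ≤ continuation, so V_u = 0.0000
Node d (S = 90): continuation = 1/1.1·[0.6364·0.0000 + 0.3636·42.5000] = 14.0496; exercise value = 20.0000 > continuation, so V_d = 20.0000 (exercise)
Node 0 (S = 120): continuation = 1/1.1·[0.6364·0.0000 + 0.3636·20.0000] = 6.6116; exercise value = 0.0000 ≤ continuation, so V_0 = 6.6116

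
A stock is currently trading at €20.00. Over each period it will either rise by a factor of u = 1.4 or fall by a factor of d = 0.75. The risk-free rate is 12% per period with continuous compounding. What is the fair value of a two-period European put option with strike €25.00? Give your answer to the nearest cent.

Risk-neutral probability p = (e^0.12 − 0.75)/(1.4 − 0.75) = 0.3775/0.6500 = 0.5808
Terminal stock prices: S_uu = 39.2, S_ud = 21, S_dd = 11.25
Terminal payoffs (K − S): max(-14.2, 0) = 0, max(4, 0) = 4, max(13.75, 0) = 13.75
Node u (S = 28): V_u = e^(−0.12)·[0.5808·0.0000 + 0.4192·4.0000] = 1.4873
Node d (S = 15): V_d = e^(−0.12)·[0.5808·4.0000 + 0.4192·13.7500] = 7.1730
Node 0 (S = 20): V_0 = e^(−0.12)·[0.5808·1.4873 + 0.4192·7.1730] = 3.4332

€3.43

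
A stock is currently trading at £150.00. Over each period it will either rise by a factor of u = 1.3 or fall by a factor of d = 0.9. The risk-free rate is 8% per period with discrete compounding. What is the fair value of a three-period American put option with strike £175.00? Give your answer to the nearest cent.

£25.00

Risk-neutral probability p = (1 + 0.08 − 0.9)/(1.3 − 0.9) = 0.1800/0.4000 = 0.4500
Terminal stock prices: S_uuu = 329.6, S_uud = 228.2, S_udd = 158, S_ddd = 109.4
Terminal payoffs (K − S): max(-154.6, 0) = 0, max(-53.15, 0) = 0, max(17.05, 0) = 17.05, max(65.65, 0) = 65.65
Node uu (S = 253.5): continuation = 1/1.08·[0.4500·0.0000 + 0.5500·0.0000] = 0.0000; exercise value = 0.0000 ≤ continuation, so V_uu = 0.0000
Node ud (S = 175.5): continuation = 1/1.08·[0.4500·0.0000 + 0.5500·17.0500] = 8.6829; exercise value = 0.0000 ≤ continuation, so V_ud = 8.6829
Node dd (S = 121.5): continuation = 1/1.08·[0.4500·17.0500 + 0.5500·65.6500] = 40.5370; exercise value = 53.5000 > continuation, so V_dd = 53.5000 (exercise)
Node u (S = 195): continuation = 1/1.08·[0.4500·0.0000 + 0.5500·8.6829] = 4.4218; exercise value = 0.0000 ≤ continuation, so V_u = 4.4218
Node d (S = 135): continuation = 1/1.08·[0.4500·8.6829 + 0.5500·53.5000] = 30.8632; exercise value = 40.0000 > continuation, so V_d = 40.0000 (exercise)
Node 0 (S = 150): continuation = 1/1.08·[0.4500·4.4218 + 0.5500·40.0000] = 22.2128; exercise value = 25.0000 > continuation, so V_0 = 25.0000 (exercise)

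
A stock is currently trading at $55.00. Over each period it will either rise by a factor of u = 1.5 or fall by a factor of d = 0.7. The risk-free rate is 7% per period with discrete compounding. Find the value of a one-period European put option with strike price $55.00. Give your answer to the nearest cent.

Risk-neutral probability p = (1 + 0.07 − 0.7)/(1.5 − 0.7) = 0.3700/0.8000 = 0.4625
Terminal stock prices: S_u = 82.5, S_d = 38.5
Terminal payoffs (K − S): max(-27.5, 0) = 0, max(16.5, 0) = 16.5
Node 0 (S = 55): V_0 = 1/1.07·[0.4625·0.0000 + 0.5375·16.5000] = 8.2886

$8.29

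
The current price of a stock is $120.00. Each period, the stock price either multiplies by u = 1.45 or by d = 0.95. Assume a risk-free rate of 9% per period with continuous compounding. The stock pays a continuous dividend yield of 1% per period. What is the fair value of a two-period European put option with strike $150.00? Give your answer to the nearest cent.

Per-period risk-free factor R = e^0.09 = 1.0942; dividend-adjusted growth = e^(0.09−0.01) = 1.0833.
Risk-neutral probability p = (1.0833 − 0.95)/(1.45 − 0.95) = 0.1333/0.5000 = 0.2666
Terminal stock prices: S_uu = 252.3, S_ud = 165.3, S_dd = 108.3
Terminal payoffs (K − S): max(-102.3, 0) = 0, max(-15.3, 0) = 0, max(41.7, 0) = 41.7
Node u (S = 174): V_u = e^(−0.09)·[0.2666·0.0000 + 0.7334·0.0000] = 0.0000
Node d (S = 114): V_d = e^(−0.09)·[0.2666·0.0000 + 0.7334·41.7000] = 27.9515
Node 0 (S = 120): V_0 = e^(−0.09)·[0.2666·0.0000 + 0.7334·27.9515] = 18.7359

$18.74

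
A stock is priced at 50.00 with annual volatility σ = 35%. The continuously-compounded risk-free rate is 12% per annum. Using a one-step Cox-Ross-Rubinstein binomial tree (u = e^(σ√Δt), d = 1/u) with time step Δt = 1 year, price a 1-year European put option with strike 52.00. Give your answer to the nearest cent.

CRR parameters: u = e^(σ√Δt) = e^(0.35·√1) = 1.4191, d = 1/u = 0.7047
Per-period rate: rΔt = 0.12·1 = 0.12, so R = e^0.12 = 1.1275
Risk-neutral probability p = (e^0.12 − 0.7047)/(1.4191 − 0.7047) = 0.4228/0.7144 = 0.5919
Terminal stock prices: S_u = 70.95, S_d = 35.23
Terminal payoffs (K − S): max(-18.95, 0) = 0, max(16.77, 0) = 16.77
Node 0 (S = 50): V_0 = e^(−0.12)·[0.5919·0.0000 + 0.4081·16.7656] = 6.0690

6.07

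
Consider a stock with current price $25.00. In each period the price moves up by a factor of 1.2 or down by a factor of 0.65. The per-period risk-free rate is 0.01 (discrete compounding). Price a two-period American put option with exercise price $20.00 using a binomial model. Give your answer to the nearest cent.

Risk-neutral probability p = (1 + 0.01 − 0.65)/(1.2 − 0.65) = 0.3600/0.5500 = 0.6545
Terminal stock prices: S_uu = 36, S_ud = 19.5, S_dd = 10.56
Terminal payoffs (K − S): max(-16, 0) = 0, max(0.5, 0) = 0.5, max(9.437, 0) = 9.437
Node u (S = 30): continuation = 1/1.01·[0.6545·0.0000 + 0.3455·0.5000] = 0.1710; exercise value = 0.0000 ≤ continuation, so V_u = 0.1710
Node d (S = 16.25): continuation = 1/1.01·[0.6545·0.5000 + 0.3455·9.4375] = 3.5520; exercise value = 3.7500 > continuation, so V_d = 3.7500 (exercise)
Node 0 (S = 25): continuation = 1/1.01·[0.6545·0.1710 + 0.3455·3.7500] = 1.3935; exercise value = 0.0000 ≤ continuation, so V_0 = 1.3935

$1.39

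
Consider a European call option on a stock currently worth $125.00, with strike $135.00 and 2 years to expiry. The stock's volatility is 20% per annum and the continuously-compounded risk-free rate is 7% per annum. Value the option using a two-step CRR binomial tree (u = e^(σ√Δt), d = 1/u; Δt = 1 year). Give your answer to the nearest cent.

CRR parameters: u = e^(σ√Δt) = e^(0.2·√1) = 1.2214, d = 1/u = 0.8187
Per-period rate: rΔt = 0.07·1 = 0.07, so R = e^0.07 = 1.0725
Risk-neutral probability p = (e^0.07 − 0.8187)/(1.2214 − 0.8187) = 0.2538/0.4027 = 0.6302
Terminal stock prices: S_uu = 186.5, S_ud = 125, S_dd = 83.79
Terminal payoffs (S − K): max(51.48, 0) = 51.48, max(-10, 0) = 0, max(-51.21, 0) = 0
Node u (S = 152.7): V_u = e^(−0.07)·[0.6302·51.4781 + 0.3698·0.0000] = 30.2499
Node d (S = 102.3): V_d = e^(−0.07)·[0.6302·0.0000 + 0.3698·0.0000] = 0.0000
Node 0 (S = 125): V_0 = e^(−0.07)·[0.6302·30.2499 + 0.3698·0.0000] = 17.7756

$17.78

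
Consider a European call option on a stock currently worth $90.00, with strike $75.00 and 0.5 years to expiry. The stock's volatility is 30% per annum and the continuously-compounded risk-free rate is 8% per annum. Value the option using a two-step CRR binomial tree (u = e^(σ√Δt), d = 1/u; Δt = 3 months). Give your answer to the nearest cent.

CRR parameters: u = e^(σ√Δt) = e^(0.3·√0.25) = 1.1618, d = 1/u = 0.8607
Per-period rate: rΔt = 0.08·0.25 = 0.02, so R = e^0.02 = 1.0202
Risk-neutral probability p = (e^0.02 − 0.8607)/(1.1618 − 0.8607) = 0.1595/0.3011 = 0.5297
Terminal stock prices: S_uu = 121.5, S_ud = 90, S_dd = 66.67
Terminal payoffs (S − K): max(46.49, 0) = 46.49, max(15, 0) = 15, max(-8.326, 0) = 0
Node u (S = 104.6): V_u = e^(−0.02)·[0.5297·46.4873 + 0.4703·15.0000] = 31.0502
Node d (S = 77.46): V_d = e^(−0.02)·[0.5297·15.0000 + 0.4703·0.0000] = 7.7875
Node 0 (S = 90): V_0 = e^(−0.02)·[0.5297·31.0502 + 0.4703·7.7875] = 19.7106

$19.71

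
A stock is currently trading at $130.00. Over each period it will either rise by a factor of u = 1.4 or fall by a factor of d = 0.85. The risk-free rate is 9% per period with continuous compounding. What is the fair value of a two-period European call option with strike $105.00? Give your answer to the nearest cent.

$45.16

Risk-neutral probability p = (e^0.09 − 0.85)/(1.4 − 0.85) = 0.2442/0.5500 = 0.4440
Terminal stock prices: S_uu = 254.8, S_ud = 154.7, S_dd = 93.92
Terminal payoffs (S − K): max(149.8, 0) = 149.8, max(49.7, 0) = 49.7, max(-11.08, 0) = 0
Node u (S = 182): V_u = e^(−0.09)·[0.4440·149.8000 + 0.5560·49.7000] = 86.0372
Node d (S = 110.5): V_d = e^(−0.09)·[0.4440·49.7000 + 0.5560·0.0000] = 20.1654
Node 0 (S = 130): V_0 = e^(−0.09)·[0.4440·86.0372 + 0.5560·20.1654] = 45.1568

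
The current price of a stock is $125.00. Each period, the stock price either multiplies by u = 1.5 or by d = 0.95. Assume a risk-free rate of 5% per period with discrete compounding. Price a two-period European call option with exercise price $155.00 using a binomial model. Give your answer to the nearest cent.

Risk-neutral probability p = (1 + 0.05 − 0.95)/(1.5 − 0.95) = 0.1000/0.5500 = 0.1818
Terminal stock prices: S_uu = 281.2, S_ud = 178.1, S_dd = 112.8
Terminal payoffs (S − K): max(126.2, 0) = 126.2, max(23.12, 0) = 23.12, max(-42.19, 0) = 0
Node u (S = 187.5): V_u = 1/1.05·[0.1818·126.2500 + 0.8182·23.1250] = 39.8810
Node d (S = 118.8): V_d = 1/1.05·[0.1818·23.1250 + 0.8182·0.0000] = 4.0043
Node 0 (S = 125): V_0 = 1/1.05·[0.1818·39.8810 + 0.8182·4.0043] = 10.0260

$10.03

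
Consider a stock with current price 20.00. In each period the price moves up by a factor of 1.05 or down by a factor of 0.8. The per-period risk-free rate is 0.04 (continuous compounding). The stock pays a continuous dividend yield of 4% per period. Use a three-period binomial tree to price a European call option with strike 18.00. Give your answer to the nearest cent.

2.34

Per-period risk-free factor R = e^0.04 = 1.0408; dividend-adjusted growth = e^(0.04−0.04) = 1.0000.
Risk-neutral probability p = (1.0000 − 0.8)/(1.05 − 0.8) = 0.2000/0.2500 = 0.8000
Terminal stock prices: S_uuu = 23.15, S_uud = 17.64, S_udd = 13.44, S_ddd = 10.24
Terminal payoffs (S − K): max(5.153, 0) = 5.153, max(-0.36, 0) = 0, max(-4.56, 0) = 0, max(-7.76, 0) = 0
Node uu (S = 22.05): V_uu = e^(−0.04)·[0.8000·5.1525 + 0.2000·0.0000] = 3.9604
Node ud (S = 16.8): V_ud = e^(−0.04)·[0.8000·0.0000 + 0.2000·0.0000] = 0.0000
Node dd (S = 12.8): V_dd = e^(−0.04)·[0.8000·0.0000 + 0.2000·0.0000] = 0.0000
Node u (S = 21): V_u = e^(−0.04)·[0.8000·3.9604 + 0.2000·0.0000] = 3.0441
Node d (S = 16): V_d = e^(−0.04)·[0.8000·0.0000 + 0.2000·0.0000] = 0.0000
Node 0 (S = 20): V_0 = e^(−0.04)·[0.8000·3.0441 + 0.2000·0.0000] = 2.3398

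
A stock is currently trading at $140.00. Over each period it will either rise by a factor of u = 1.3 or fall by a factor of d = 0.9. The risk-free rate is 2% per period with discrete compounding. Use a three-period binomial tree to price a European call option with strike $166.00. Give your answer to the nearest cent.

$11.96

Risk-neutral probability p = (1 + 0.02 − 0.9)/(1.3 − 0.9) = 0.1200/0.4000 = 0.3000
Terminal stock prices: S_uuu = 307.6, S_uud = 212.9, S_udd = 147.4, S_ddd = 102.1
Terminal payoffs (S − K): max(141.6, 0) = 141.6, max(46.94, 0) = 46.94, max(-18.58, 0) = 0, max(-63.94, 0) = 0
Node uu (S = 236.6): V_uu = 1/1.02·[0.3000·141.5800 + 0.7000·46.9400] = 73.8549
Node ud (S = 163.8): V_ud = 1/1.02·[0.3000·46.9400 + 0.7000·0.0000] = 13.8059
Node dd (S = 113.4): V_dd = 1/1.02·[0.3000·0.0000 + 0.7000·0.0000] = 0.0000
Node u (S = 182): V_u = 1/1.02·[0.3000·73.8549 + 0.7000·13.8059] = 31.1967
Node d (S = 126): V_d = 1/1.02·[0.3000·13.8059 + 0.7000·0.0000] = 4.0606
Node 0 (S = 140): V_0 = 1/1.02·[0.3000·31.1967 + 0.7000·4.0606] = 11.9621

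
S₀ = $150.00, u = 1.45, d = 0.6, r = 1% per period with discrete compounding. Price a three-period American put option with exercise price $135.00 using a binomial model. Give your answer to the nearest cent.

$35.50

Risk-neutral probability p = (1 + 0.01 − 0.6)/(1.45 − 0.6) = 0.4100/0.8500 = 0.4824
Terminal stock prices: S_uuu = 457.3, S_uud = 189.2, S_udd = 78.3, S_ddd = 32.4
Terminal payoffs (K − S): max(-322.3, 0) = 0, max(-54.22, 0) = 0, max(56.7, 0) = 56.7, max(102.6, 0) = 102.6
Node uu (S = 315.4): continuation = 1/1.01·[0.4824·0.0000 + 0.5176·0.0000] = 0.0000; exercise value = 0.0000 ≤ continuation, so V_uu = 0.0000
Node ud (S = 130.5): continuation = 1/1.01·[0.4824·0.0000 + 0.5176·56.7000] = 29.0600; exercise value = 4.5000 ≤ continuation, so V_ud = 29.0600
Node dd (S = 54): continuation = 1/1.01·[0.4824·56.7000 + 0.5176·102.6000] = 79.6634; exercise value = 81.0000 > continuation, so V_dd = 81.0000 (exercise)
Node u (S = 217.5): continuation = 1/1.01·[0.4824·0.0000 + 0.5176·29.0600] = 14.8939; exercise value = 0.0000 ≤ continuation, so V_u = 14.8939
Node d (S = 90): continuation = 1/1.01·[0.4824·29.0600 + 0.5176·81.0000] = 55.3927; exercise value = 45.0000 ≤ continuation, so V_d = 55.3927
Node 0 (S = 150): continuation = 1/1.01·[0.4824·14.8939 + 0.5176·55.3927] = 35.5029; exercise value = 0.0000 ≤ continuation, so V_0 = 35.5029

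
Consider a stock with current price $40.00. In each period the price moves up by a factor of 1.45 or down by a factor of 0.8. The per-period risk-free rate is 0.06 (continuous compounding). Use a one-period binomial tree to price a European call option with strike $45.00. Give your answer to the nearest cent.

Risk-neutral probability p = (e^0.06 − 0.8)/(1.45 − 0.8) = 0.2618/0.6500 = 0.4028
Terminal stock prices: S_u = 58, S_d = 32
Terminal payoffs (S − K): max(13, 0) = 13, max(-13, 0) = 0
Node 0 (S = 40): V_0 = e^(−0.06)·[0.4028·13.0000 + 0.5972·0.0000] = 4.9318

$4.93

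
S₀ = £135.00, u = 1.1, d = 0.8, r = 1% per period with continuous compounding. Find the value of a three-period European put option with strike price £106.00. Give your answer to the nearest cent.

£2.97

Risk-neutral probability p = (e^0.01 − 0.8)/(1.1 − 0.8) = 0.2101/0.3000 = 0.7002
Terminal stock prices: S_uuu = 179.7, S_uud = 130.7, S_udd = 95.04, S_ddd = 69.12
Terminal payoffs (K − S): max(-73.69, 0) = 0, max(-24.68, 0) = 0, max(10.96, 0) = 10.96, max(36.88, 0) = 36.88
Node uu (S = 163.4): V_uu = e^(−0.01)·[0.7002·0.0000 + 0.2998·0.0000] = 0.0000
Node ud (S = 118.8): V_ud = e^(−0.01)·[0.7002·0.0000 + 0.2998·10.9600] = 3.2535
Node dd (S = 86.4): V_dd = e^(−0.01)·[0.7002·10.9600 + 0.2998·36.8800] = 18.5453
Node u (S = 148.5): V_u = e^(−0.01)·[0.7002·0.0000 + 0.2998·3.2535] = 0.9658
Node d (S = 108): V_d = e^(−0.01)·[0.7002·3.2535 + 0.2998·18.5453] = 7.7605
Node 0 (S = 135): V_0 = e^(−0.01)·[0.7002·0.9658 + 0.2998·7.7605] = 2.9732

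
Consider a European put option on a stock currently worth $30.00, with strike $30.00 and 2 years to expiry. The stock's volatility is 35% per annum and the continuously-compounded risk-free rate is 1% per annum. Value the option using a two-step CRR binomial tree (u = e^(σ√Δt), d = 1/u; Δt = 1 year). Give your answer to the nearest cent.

$4.85

CRR parameters: u = e^(σ√Δt) = e^(0.35·√1) = 1.4191, d = 1/u = 0.7047
Per-period rate: rΔt = 0.01·1 = 0.01, so R = e^0.01 = 1.0101
Risk-neutral probability p = (e^0.01 − 0.7047)/(1.4191 − 0.7047) = 0.3054/0.7144 = 0.4275
Terminal stock prices: S_uu = 60.41, S_ud = 30, S_dd = 14.9
Terminal payoffs (K − S): max(-30.41, 0) = 0, max(0, 0) = 0, max(15.1, 0) = 15.1
Node u (S = 42.57): V_u = e^(−0.01)·[0.4275·0.0000 + 0.5725·0.0000] = 0.0000
Node d (S = 21.14): V_d = e^(−0.01)·[0.4275·0.0000 + 0.5725·15.1024] = 8.5609
Node 0 (S = 30): V_0 = e^(−0.01)·[0.4275·0.0000 + 0.5725·8.5609] = 4.8527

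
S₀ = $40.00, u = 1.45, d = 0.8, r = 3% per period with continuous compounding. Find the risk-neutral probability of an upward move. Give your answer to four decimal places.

p = 0.3545

Risk-neutral probability p = (e^0.03 − 0.8)/(1.45 − 0.8) = 0.2305/0.6500 = 0.3545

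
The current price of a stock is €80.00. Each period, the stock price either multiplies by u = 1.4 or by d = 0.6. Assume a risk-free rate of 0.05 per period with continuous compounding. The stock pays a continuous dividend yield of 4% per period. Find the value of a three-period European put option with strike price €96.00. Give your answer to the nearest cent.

€25.99

Per-period risk-free factor R = e^0.05 = 1.0513; dividend-adjusted growth = e^(0.05−0.04) = 1.0101.
Risk-neutral probability p = (1.0101 − 0.6)/(1.4 − 0.6) = 0.4101/0.8000 = 0.5126
Terminal stock prices: S_uuu = 219.5, S_uud = 94.08, S_udd = 40.32, S_ddd = 17.28
Terminal payoffs (K − S): max(-123.5, 0) = 0, max(1.92, 0) = 1.92, max(55.68, 0) = 55.68, max(78.72, 0) = 78.72
Node uu (S = 156.8): V_uu = e^(−0.05)·[0.5126·0.0000 + 0.4874·1.9200] = 0.8902
Node ud (S = 67.2): V_ud = e^(−0.05)·[0.5126·1.9200 + 0.4874·55.6800] = 26.7530
Node dd (S = 28.8): V_dd = e^(−0.05)·[0.5126·55.6800 + 0.4874·78.7200] = 63.6473
Node u (S = 112): V_u = e^(−0.05)·[0.5126·0.8902 + 0.4874·26.7530] = 12.8385
Node d (S = 48): V_d = e^(−0.05)·[0.5126·26.7530 + 0.4874·63.6473] = 42.5548
Node 0 (S = 80): V_0 = e^(−0.05)·[0.5126·12.8385 + 0.4874·42.5548] = 25.9907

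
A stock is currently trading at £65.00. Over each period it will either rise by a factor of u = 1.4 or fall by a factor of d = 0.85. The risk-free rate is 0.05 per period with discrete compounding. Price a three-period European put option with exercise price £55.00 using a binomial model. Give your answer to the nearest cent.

Risk-neutral probability p = (1 + 0.05 − 0.85)/(1.4 − 0.85) = 0.2000/0.5500 = 0.3636
Terminal stock prices: S_uuu = 178.4, S_uud = 108.3, S_udd = 65.75, S_ddd = 39.92
Terminal payoffs (K − S): max(-123.4, 0) = 0, max(-53.29, 0) = 0, max(-10.75, 0) = 0, max(15.08, 0) = 15.08
Node uu (S = 127.4): V_uu = 1/1.05·[0.3636·0.0000 + 0.6364·0.0000] = 0.0000
Node ud (S = 77.35): V_ud = 1/1.05·[0.3636·0.0000 + 0.6364·0.0000] = 0.0000
Node dd (S = 46.96): V_dd = 1/1.05·[0.3636·0.0000 + 0.6364·15.0819] = 9.1405
Node u (S = 91): V_u = 1/1.05·[0.3636·0.0000 + 0.6364·0.0000] = 0.0000
Node d (S = 55.25): V_d = 1/1.05·[0.3636·0.0000 + 0.6364·9.1405] = 5.5397
Node 0 (S = 65): V_0 = 1/1.05·[0.3636·0.0000 + 0.6364·5.5397] = 3.3574

£3.36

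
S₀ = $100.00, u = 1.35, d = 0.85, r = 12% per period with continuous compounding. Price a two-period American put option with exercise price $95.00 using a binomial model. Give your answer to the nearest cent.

$3.95

Risk-neutral probability p = (e^0.12 − 0.85)/(1.35 − 0.85) = 0.2775/0.5000 = 0.5550
Terminal stock prices: S_uu = 182.3, S_ud = 114.8, S_dd = 72.25
Terminal payoffs (K − S): max(-87.25, 0) = 0, max(-19.75, 0) = 0, max(22.75, 0) = 22.75
Node u (S = 135): continuation = e^(−0.12)·[0.5550·0.0000 + 0.4450·0.0000] = 0.0000; exercise value = 0.0000 ≤ continuation, so V_u = 0.0000
Node d (S = 85): continuation = e^(−0.12)·[0.5550·0.0000 + 0.4450·22.7500] = 8.9791; exercise value = 10.0000 > continuation, so V_d = 10.0000 (exercise)
Node 0 (S = 100): continuation = e^(−0.12)·[0.5550·0.0000 + 0.4450·10.0000] = 3.9469; exercise value = 0.0000 ≤ continuation, so V_0 = 3.9469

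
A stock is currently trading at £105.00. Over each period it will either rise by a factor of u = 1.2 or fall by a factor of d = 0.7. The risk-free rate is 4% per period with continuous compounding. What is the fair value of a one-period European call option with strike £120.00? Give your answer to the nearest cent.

Risk-neutral probability p = (e^0.04 − 0.7)/(1.2 − 0.7) = 0.3408/0.5000 = 0.6816
Terminal stock prices: S_u = 126, S_d = 73.5
Terminal payoffs (S − K): max(6, 0) = 6, max(-46.5, 0) = 0
Node 0 (S = 105): V_0 = e^(−0.04)·[0.6816·6.0000 + 0.3184·0.0000] = 3.9294

£3.93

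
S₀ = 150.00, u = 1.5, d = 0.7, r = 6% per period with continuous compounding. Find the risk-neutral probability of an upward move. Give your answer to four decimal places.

p = 0.4523

Risk-neutral probability p = (e^0.06 − 0.7)/(1.5 − 0.7) = 0.3618/0.8000 = 0.4523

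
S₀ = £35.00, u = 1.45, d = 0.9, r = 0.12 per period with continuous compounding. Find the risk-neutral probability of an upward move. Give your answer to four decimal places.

p = 0.4136

Risk-neutral probability p = (e^0.12 − 0.9)/(1.45 − 0.9) = 0.2275/0.5500 = 0.4136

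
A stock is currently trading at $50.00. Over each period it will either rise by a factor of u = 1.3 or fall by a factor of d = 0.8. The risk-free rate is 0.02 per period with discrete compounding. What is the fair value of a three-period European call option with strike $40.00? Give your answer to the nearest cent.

$14.69

Risk-neutral probability p = (1 + 0.02 − 0.8)/(1.3 − 0.8) = 0.2200/0.5000 = 0.4400
Terminal stock prices: S_uuu = 109.9, S_uud = 67.6, S_udd = 41.6, S_ddd = 25.6
Terminal payoffs (S − K): max(69.85, 0) = 69.85, max(27.6, 0) = 27.6, max(1.6, 0) = 1.6, max(-14.4, 0) = 0
Node uu (S = 84.5): V_uu = 1/1.02·[0.4400·69.8500 + 0.5600·27.6000] = 45.2843
Node ud (S = 52): V_ud = 1/1.02·[0.4400·27.6000 + 0.5600·1.6000] = 12.7843
Node dd (S = 32): V_dd = 1/1.02·[0.4400·1.6000 + 0.5600·0.0000] = 0.6902
Node u (S = 65): V_u = 1/1.02·[0.4400·45.2843 + 0.5600·12.7843] = 26.5532
Node d (S = 40): V_d = 1/1.02·[0.4400·12.7843 + 0.5600·0.6902] = 5.8937
Node 0 (S = 50): V_0 = 1/1.02·[0.4400·26.5532 + 0.5600·5.8937] = 14.6901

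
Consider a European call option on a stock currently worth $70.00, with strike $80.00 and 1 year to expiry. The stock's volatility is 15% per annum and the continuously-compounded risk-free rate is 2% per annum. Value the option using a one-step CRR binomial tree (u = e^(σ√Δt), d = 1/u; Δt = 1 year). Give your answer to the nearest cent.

CRR parameters: u = e^(σ√Δt) = e^(0.15·√1) = 1.1618, d = 1/u = 0.8607
Per-period rate: rΔt = 0.02·1 = 0.02, so R = e^0.02 = 1.0202
Risk-neutral probability p = (e^0.02 − 0.8607)/(1.1618 − 0.8607) = 0.1595/0.3011 = 0.5297
Terminal stock prices: S_u = 81.33, S_d = 60.25
Terminal payoffs (S − K): max(1.328, 0) = 1.328, max(-19.75, 0) = 0
Node 0 (S = 70): V_0 = e^(−0.02)·[0.5297·1.3284 + 0.4703·0.0000] = 0.6897

$0.69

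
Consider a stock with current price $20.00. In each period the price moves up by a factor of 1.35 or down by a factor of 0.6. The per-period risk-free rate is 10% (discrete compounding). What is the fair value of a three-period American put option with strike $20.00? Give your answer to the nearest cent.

Risk-neutral probability p = (1 + 0.1 − 0.6)/(1.35 − 0.6) = 0.5000/0.7500 = 0.6667
Terminal stock prices: S_uuu = 49.21, S_uud = 21.87, S_udd = 9.72, S_ddd = 4.32
Terminal payoffs (K − S): max(-29.21, 0) = 0, max(-1.87, 0) = 0, max(10.28, 0) = 10.28, max(15.68, 0) = 15.68
Node uu (S = 36.45): continuation = 1/1.1·[0.6667·0.0000 + 0.3333·0.0000] = 0.0000; exercise value = 0.0000 ≤ continuation, so V_uu = 0.0000
Node ud (S = 16.2): continuation = 1/1.1·[0.6667·0.0000 + 0.3333·10.2800] = 3.1152; exercise value = 3.8000 > continuation, so V_ud = 3.8000 (exercise)
Node dd (S = 7.2): continuation = 1/1.1·[0.6667·10.2800 + 0.3333·15.6800] = 10.9818; exercise value = 12.8000 > continuation, so V_dd = 12.8000 (exercise)
Node u (S = 27): continuation = 1/1.1·[0.6667·0.0000 + 0.3333·3.8000] = 1.1515; exercise value = 0.0000 ≤ continuation, so V_u = 1.1515
Node d (S = 12): continuation = 1/1.1·[0.6667·3.8000 + 0.3333·12.8000] = 6.1818; exercise value = 8.0000 > continuation, so V_d = 8.0000 (exercise)
Node 0 (S = 20): continuation = 1/1.1·[0.6667·1.1515 + 0.3333·8.0000] = 3.1221; exercise value = 0.0000 ≤ continuation, so V_0 = 3.1221

$3.12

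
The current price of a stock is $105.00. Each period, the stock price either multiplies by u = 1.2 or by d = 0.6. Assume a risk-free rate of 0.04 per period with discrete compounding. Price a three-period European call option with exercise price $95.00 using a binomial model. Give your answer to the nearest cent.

Risk-neutral probability p = (1 + 0.04 − 0.6)/(1.2 − 0.6) = 0.4400/0.6000 = 0.7333
Terminal stock prices: S_uuu = 181.4, S_uud = 90.72, S_udd = 45.36, S_ddd = 22.68
Terminal payoffs (S − K): max(86.44, 0) = 86.44, max(-4.28, 0) = 0, max(-49.64, 0) = 0, max(-72.32, 0) = 0
Node uu (S = 151.2): V_uu = 1/1.04·[0.7333·86.4400 + 0.2667·0.0000] = 60.9513
Node ud (S = 75.6): V_ud = 1/1.04·[0.7333·0.0000 + 0.2667·0.0000] = 0.0000
Node dd (S = 37.8): V_dd = 1/1.04·[0.7333·0.0000 + 0.2667·0.0000] = 0.0000
Node u (S = 126): V_u = 1/1.04·[0.7333·60.9513 + 0.2667·0.0000] = 42.9785
Node d (S = 63): V_d = 1/1.04·[0.7333·0.0000 + 0.2667·0.0000] = 0.0000
Node 0 (S = 105): V_0 = 1/1.04·[0.7333·42.9785 + 0.2667·0.0000] = 30.3053

$30.31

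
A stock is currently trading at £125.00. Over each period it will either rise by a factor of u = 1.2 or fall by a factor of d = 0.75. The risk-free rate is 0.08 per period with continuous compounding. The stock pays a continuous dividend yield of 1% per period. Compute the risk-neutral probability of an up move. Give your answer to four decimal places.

Per-period risk-free factor R = e^0.08 = 1.0833; dividend-adjusted growth = e^(0.08−0.01) = 1.0725.
Risk-neutral probability p = (1.0725 − 0.75)/(1.2 − 0.75) = 0.3225/0.4500 = 0.7167

p = 0.7167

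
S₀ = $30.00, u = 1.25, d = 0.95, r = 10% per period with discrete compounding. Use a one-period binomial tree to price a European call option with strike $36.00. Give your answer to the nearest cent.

$0.68

Risk-neutral probability p = (1 + 0.1 − 0.95)/(1.25 − 0.95) = 0.1500/0.3000 = 0.5000
Terminal stock prices: S_u = 37.5, S_d = 28.5
Terminal payoffs (S − K): max(1.5, 0) = 1.5, max(-7.5, 0) = 0
Node 0 (S = 30): V_0 = 1/1.1·[0.5000·1.5000 + 0.5000·0.0000] = 0.6818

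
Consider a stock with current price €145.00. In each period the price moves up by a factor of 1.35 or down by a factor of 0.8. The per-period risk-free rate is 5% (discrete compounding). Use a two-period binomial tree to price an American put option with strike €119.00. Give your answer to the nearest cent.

€7.07

Risk-neutral probability p = (1 + 0.05 − 0.8)/(1.35 − 0.8) = 0.2500/0.5500 = 0.4545
Terminal stock prices: S_uu = 264.3, S_ud = 156.6, S_dd = 92.8
Terminal payoffs (K − S): max(-145.3, 0) = 0, max(-37.6, 0) = 0, max(26.2, 0) = 26.2
Node u (S = 195.8): continuation = 1/1.05·[0.4545·0.0000 + 0.5455·0.0000] = 0.0000; exercise value = 0.0000 ≤ continuation, so V_u = 0.0000
Node d (S = 116): continuation = 1/1.05·[0.4545·0.0000 + 0.5455·26.2000] = 13.6104; exercise value = 3.0000 ≤ continuation, so V_d = 13.6104
Node 0 (S = 145): continuation = 1/1.05·[0.4545·0.0000 + 0.5455·13.6104] = 7.0703; exercise value = 0.0000 ≤ continuation, so V_0 = 7.0703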